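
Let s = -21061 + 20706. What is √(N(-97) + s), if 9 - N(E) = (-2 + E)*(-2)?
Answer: 4*I*√34 ≈ 23.324*I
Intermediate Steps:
N(E) = 5 + 2*E (N(E) = 9 - (-2 + E)*(-2) = 9 - (4 - 2*E) = 9 + (-4 + 2*E) = 5 + 2*E)
s = -355
√(N(-97) + s) = √((5 + 2*(-97)) - 355) = √((5 - 194) - 355) = √(-189 - 355) = √(-544) = 4*I*√34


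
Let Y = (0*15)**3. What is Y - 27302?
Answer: -27302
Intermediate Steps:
Y = 0 (Y = 0**3 = 0)
Y - 27302 = 0 - 27302 = -27302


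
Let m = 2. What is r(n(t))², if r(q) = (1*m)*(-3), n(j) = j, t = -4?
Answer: 36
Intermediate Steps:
r(q) = -6 (r(q) = (1*2)*(-3) = 2*(-3) = -6)
r(n(t))² = (-6)² = 36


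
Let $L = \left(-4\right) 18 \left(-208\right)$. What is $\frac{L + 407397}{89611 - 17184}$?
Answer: $\frac{422373}{72427} \approx 5.8317$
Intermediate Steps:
$L = 14976$ ($L = \left(-72\right) \left(-208\right) = 14976$)
$\frac{L + 407397}{89611 - 17184} = \frac{14976 + 407397}{89611 - 17184} = \frac{422373}{72427}$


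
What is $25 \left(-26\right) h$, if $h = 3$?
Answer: $-1950$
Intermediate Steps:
$25 \left(-26\right) h = 25 \left(-26\right) 3 = \left(-650\right) 3 = -1950$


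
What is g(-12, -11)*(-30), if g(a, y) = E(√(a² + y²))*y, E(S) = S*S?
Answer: 87450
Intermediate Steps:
E(S) = S²
g(a, y) = y*(a² + y²) (g(a, y) = (√(a² + y²))²*y = (a² + y²)*y = y*(a² + y²))
g(-12, -11)*(-30) = -11*((-12)² + (-11)²)*(-30) = -11*(144 + 121)*(-30) = -11*265*(-30) = -2915*(-30) = 87450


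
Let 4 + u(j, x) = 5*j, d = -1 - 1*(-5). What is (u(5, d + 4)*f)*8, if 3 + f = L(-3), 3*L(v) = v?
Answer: -672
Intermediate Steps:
d = 4 (d = -1 + 5 = 4)
L(v) = v/3
f = -4 (f = -3 + (⅓)*(-3) = -3 - 1 = -4)
u(j, x) = -4 + 5*j
(u(5, d + 4)*f)*8 = ((-4 + 5*5)*(-4))*8 = ((-4 + 25)*(-4))*8 = (21*(-4))*8 = -84*8 = -672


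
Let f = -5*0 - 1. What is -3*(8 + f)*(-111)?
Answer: 2331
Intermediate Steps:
f = -1 (f = 0 - 1 = -1)
-3*(8 + f)*(-111) = -3*(8 - 1)*(-111) = -3*7*(-111) = -21*(-111) = 2331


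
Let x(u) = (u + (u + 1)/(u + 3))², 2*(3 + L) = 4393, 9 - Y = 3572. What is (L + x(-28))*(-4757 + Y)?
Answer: -3034913856/125 ≈ -2.4279e+7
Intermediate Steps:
Y = -3563 (Y = 9 - 1*3572 = 9 - 3572 = -3563)
L = 4387/2 (L = -3 + (½)*4393 = -3 + 4393/2 = 4387/2 ≈ 2193.5)
x(u) = (u + (1 + u)/(3 + u))²
(L + x(-28))*(-4757 + Y) = (4387/2 + (1 + (-28)² + 4*(-28))²/(3 - 28)²)*(-4757 - 3563) = (4387/2 + (1 + 784 - 112)²/(-25)²)*(-8320) = (4387/2 + (1/625)*673²)*(-8320) = (4387/2 + (1/625)*452929)*(-8320) = (4387/2 + 452929/625)*(-8320) = (3647733/1250)*(-8320) = -3034913856/125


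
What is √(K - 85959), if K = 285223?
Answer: 4*√12454 ≈ 446.39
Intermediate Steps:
√(K - 85959) = √(285223 - 85959) = √199264 = 4*√12454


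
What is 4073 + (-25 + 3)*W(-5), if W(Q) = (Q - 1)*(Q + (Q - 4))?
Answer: 2225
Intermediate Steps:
W(Q) = (-1 + Q)*(-4 + 2*Q) (W(Q) = (-1 + Q)*(Q + (-4 + Q)) = (-1 + Q)*(-4 + 2*Q))
4073 + (-25 + 3)*W(-5) = 4073 + (-25 + 3)*(4 - 6*(-5) + 2*(-5)²) = 4073 - 22*(4 + 30 + 2*25) = 4073 - 22*(4 + 30 + 50) = 4073 - 22*84 = 4073 - 1848 = 2225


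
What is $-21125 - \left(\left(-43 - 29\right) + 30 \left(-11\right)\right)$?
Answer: $-20723$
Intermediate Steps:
$-21125 - \left(\left(-43 - 29\right) + 30 \left(-11\right)\right) = -21125 - \left(\left(-43 - 29\right) - 330\right) = -21125 - \left(-72 - 330\right) = -21125 - -402 = -21125 + 402 = -20723$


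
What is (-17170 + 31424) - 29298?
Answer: -15044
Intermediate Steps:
(-17170 + 31424) - 29298 = 14254 - 29298 = -15044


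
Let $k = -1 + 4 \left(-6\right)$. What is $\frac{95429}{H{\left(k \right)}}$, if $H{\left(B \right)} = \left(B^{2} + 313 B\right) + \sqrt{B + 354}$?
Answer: $- \frac{687088800}{51839671} - \frac{95429 \sqrt{329}}{51839671} \approx -13.288$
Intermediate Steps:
$k = -25$ ($k = -1 - 24 = -25$)
$H{\left(B \right)} = B^{2} + \sqrt{354 + B} + 313 B$ ($H{\left(B \right)} = \left(B^{2} + 313 B\right) + \sqrt{354 + B} = B^{2} + \sqrt{354 + B} + 313 B$)
$\frac{95429}{H{\left(k \right)}} = \frac{95429}{\left(-25\right)^{2} + \sqrt{354 - 25} + 313 \left(-25\right)} = \frac{95429}{625 + \sqrt{329} - 7825} = \frac{95429}{-7200 + \sqrt{329}}$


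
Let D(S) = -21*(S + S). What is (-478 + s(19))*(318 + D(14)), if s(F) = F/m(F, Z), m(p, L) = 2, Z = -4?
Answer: 126495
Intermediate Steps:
D(S) = -42*S
s(F) = F/2
(-478 + s(19))*(318 + D(14)) = (-478 + (1/2)*19)*(318 - 42*14) = (-478 + 19/2)*(318 - 588) = -937/2*(-270) = 126495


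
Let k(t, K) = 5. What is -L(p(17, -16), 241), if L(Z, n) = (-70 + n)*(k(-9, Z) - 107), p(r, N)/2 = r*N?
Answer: 17442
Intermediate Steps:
p(r, N) = 2*N*r (p(r, N) = 2*(r*N) = 2*(N*r) = 2*N*r)
L(Z, n) = 7140 - 102*n (L(Z, n) = (-70 + n)*(5 - 107) = (-70 + n)*(-102) = 7140 - 102*n)
-L(p(17, -16), 241) = -(7140 - 102*241) = -(7140 - 24582) = -1*(-17442) = 17442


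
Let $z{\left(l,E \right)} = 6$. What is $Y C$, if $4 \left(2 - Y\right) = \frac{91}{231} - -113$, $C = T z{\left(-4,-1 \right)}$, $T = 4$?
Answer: $- \frac{6956}{11} \approx -632.36$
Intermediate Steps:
$C = 24$ ($C = 4 \cdot 6 = 24$)
$Y = - \frac{1739}{66}$ ($Y = 2 - \frac{\frac{91}{231} - -113}{4} = 2 - \frac{91 \cdot \frac{1}{231} + 113}{4} = 2 - \frac{\frac{13}{33} + 113}{4} = 2 - \frac{1871}{66} = - \frac{1739}{66} \approx -26.348$)
$Y C = \left(- \frac{1739}{66}\right) 24 = - \frac{6956}{11}$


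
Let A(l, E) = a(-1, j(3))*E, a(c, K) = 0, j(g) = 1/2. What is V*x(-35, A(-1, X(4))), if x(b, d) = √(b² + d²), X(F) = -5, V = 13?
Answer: 455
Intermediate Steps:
j(g) = ½
A(l, E) = 0 (A(l, E) = 0*E = 0)
V*x(-35, A(-1, X(4))) = 13*√((-35)² + 0²) = 13*√(1225 + 0) = 13*√1225 = 13*35 = 455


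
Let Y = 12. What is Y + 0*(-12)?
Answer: 12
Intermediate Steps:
Y + 0*(-12) = 12 + 0*(-12) = 12 + 0 = 12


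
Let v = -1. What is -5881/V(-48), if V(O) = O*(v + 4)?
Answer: 5881/144 ≈ 40.840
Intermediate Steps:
V(O) = 3*O (V(O) = O*(-1 + 4) = O*3 = 3*O)
-5881/V(-48) = -5881/(3*(-48)) = -5881/(-144) = -5881*(-1/144) = 5881/144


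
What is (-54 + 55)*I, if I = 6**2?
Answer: 36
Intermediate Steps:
I = 36
(-54 + 55)*I = (-54 + 55)*36 = 1*36 = 36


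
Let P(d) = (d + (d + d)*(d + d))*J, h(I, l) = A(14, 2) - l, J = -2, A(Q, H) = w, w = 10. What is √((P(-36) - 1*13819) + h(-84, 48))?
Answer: I*√24153 ≈ 155.41*I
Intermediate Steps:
A(Q, H) = 10
h(I, l) = 10 - l
P(d) = -8*d² - 2*d (P(d) = (d + (d + d)*(d + d))*(-2) = (d + (2*d)*(2*d))*(-2) = (d + 4*d²)*(-2) = -8*d² - 2*d)
√((P(-36) - 1*13819) + h(-84, 48)) = √((-2*(-36)*(1 + 4*(-36)) - 1*13819) + (10 - 1*48)) = √((-2*(-36)*(1 - 144) - 13819) + (10 - 48)) = √((-2*(-36)*(-143) - 13819) - 38) = √((-10296 - 13819) - 38) = √(-24115 - 38) = √(-24153) = I*√24153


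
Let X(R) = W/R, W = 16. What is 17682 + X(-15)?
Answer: 265214/15 ≈ 17681.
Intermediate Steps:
X(R) = 16/R
17682 + X(-15) = 17682 + 16/(-15) = 17682 + 16*(-1/15) = 17682 - 16/15 = 265214/15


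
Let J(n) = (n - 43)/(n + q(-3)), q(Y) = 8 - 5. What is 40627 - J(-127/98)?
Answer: 6789050/167 ≈ 40653.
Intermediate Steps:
q(Y) = 3
J(n) = (-43 + n)/(3 + n) (J(n) = (n - 43)/(n + 3) = (-43 + n)/(3 + n))
40627 - J(-127/98) = 40627 - (-43 - 127/98)/(3 - 127/98) = 40627 - (-4341)/(167/98*98) = 40627 - 98*(-4341)/(167*98) = 40627 - 1*(-4341/167) = 40627 + 4341/167 = 6789050/167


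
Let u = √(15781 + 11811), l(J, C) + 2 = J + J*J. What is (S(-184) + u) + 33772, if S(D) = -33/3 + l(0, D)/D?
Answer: 3106013/92 + 2*√6898 ≈ 33927.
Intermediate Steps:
l(J, C) = -2 + J + J² (l(J, C) = -2 + (J + J*J) = -2 + (J + J²) = -2 + J + J²)
u = 2*√6898 (u = √27592 = 2*√6898 ≈ 166.11)
S(D) = -11 - 2/D (S(D) = -33/3 + (-2 + 0 + 0²)/D = -33*⅓ + (-2 + 0 + 0)/D = -11 - 2/D)
(S(-184) + u) + 33772 = ((-11 - 2/(-184)) + 2*√6898) + 33772 = ((-11 - 2*(-1/184)) + 2*√6898) + 33772 = ((-11 + 1/92) + 2*√6898) + 33772 = (-1011/92 + 2*√6898) + 33772 = 3106013/92 + 2*√6898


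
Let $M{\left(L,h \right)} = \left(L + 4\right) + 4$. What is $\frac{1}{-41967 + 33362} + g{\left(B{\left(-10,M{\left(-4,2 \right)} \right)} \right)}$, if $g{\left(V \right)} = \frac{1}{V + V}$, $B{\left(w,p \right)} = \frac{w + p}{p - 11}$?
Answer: $\frac{60223}{103260} \approx 0.58322$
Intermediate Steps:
$M{\left(L,h \right)} = 8 + L$ ($M{\left(L,h \right)} = \left(4 + L\right) + 4 = 8 + L$)
$B{\left(w,p \right)} = \frac{p + w}{-11 + p}$
$g{\left(V \right)} = \frac{1}{2 V}$
$\frac{1}{-41967 + 33362} + g{\left(B{\left(-10,M{\left(-4,2 \right)} \right)} \right)} = \frac{1}{-41967 + 33362} + \frac{1}{2 \frac{\left(8 - 4\right) - 10}{-11 + \left(8 - 4\right)}} = \frac{1}{-8605} + \frac{1}{2 \frac{4 - 10}{-11 + 4}} = - \frac{1}{8605} + \frac{1}{2 \frac{1}{-7} \left(-6\right)} = - \frac{1}{8605} + \frac{1}{2 \left(\left(- \frac{1}{7}\right) \left(-6\right)\right)} = - \frac{1}{8605} + \frac{1}{2 \cdot \frac{6}{7}} = - \frac{1}{8605} + \frac{1}{2} \cdot \frac{7}{6} = - \frac{1}{8605} + \frac{7}{12} = \frac{60223}{103260}$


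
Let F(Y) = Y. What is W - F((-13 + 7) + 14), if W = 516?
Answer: 508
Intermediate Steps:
W - F((-13 + 7) + 14) = 516 - ((-13 + 7) + 14) = 516 - (-6 + 14) = 516 - 1*8 = 516 - 8 = 508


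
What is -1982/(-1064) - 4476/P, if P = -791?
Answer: 452159/60116 ≈ 7.5214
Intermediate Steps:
-1982/(-1064) - 4476/P = -1982/(-1064) - 4476/(-791) = -1982*(-1/1064) - 4476*(-1/791) = 991/532 + 4476/791 = 452159/60116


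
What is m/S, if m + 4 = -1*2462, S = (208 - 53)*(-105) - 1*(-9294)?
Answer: 822/2327 ≈ 0.35324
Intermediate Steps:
S = -6981 (S = 155*(-105) + 9294 = -16275 + 9294 = -6981)
m = -2466 (m = -4 - 1*2462 = -4 - 2462 = -2466)
m/S = -2466/(-6981) = -2466*(-1/6981) = 822/2327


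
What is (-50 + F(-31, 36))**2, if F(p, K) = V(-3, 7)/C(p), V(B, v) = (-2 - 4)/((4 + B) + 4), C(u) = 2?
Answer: 64009/25 ≈ 2560.4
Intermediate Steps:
V(B, v) = -6/(8 + B)
F(p, K) = -3/5 (F(p, K) = -6/(8 - 3)/2 = -6/5*(1/2) = -6*1/5*(1/2) = -6/5*1/2 = -3/5)
(-50 + F(-31, 36))**2 = (-50 - 3/5)**2 = (-253/5)**2 = 64009/25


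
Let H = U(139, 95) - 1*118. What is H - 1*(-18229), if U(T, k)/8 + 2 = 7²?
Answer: 18487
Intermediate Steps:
U(T, k) = 376 (U(T, k) = -16 + 8*7² = -16 + 8*49 = -16 + 392 = 376)
H = 258 (H = 376 - 1*118 = 376 - 118 = 258)
H - 1*(-18229) = 258 - 1*(-18229) = 258 + 18229 = 18487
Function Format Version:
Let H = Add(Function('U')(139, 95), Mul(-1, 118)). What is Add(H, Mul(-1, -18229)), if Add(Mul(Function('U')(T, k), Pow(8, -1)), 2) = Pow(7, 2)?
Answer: 18487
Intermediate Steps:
Function('U')(T, k) = 376 (Function('U')(T, k) = Add(-16, Mul(8, Pow(7, 2))) = Add(-16, Mul(8, 49)) = Add(-16, 392) = 376)
H = 258 (H = Add(376, Mul(-1, 118)) = Add(376, -118) = 258)
Add(H, Mul(-1, -18229)) = Add(258, Mul(-1, -18229)) = Add(258, 18229) = 18487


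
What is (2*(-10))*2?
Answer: -40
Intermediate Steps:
(2*(-10))*2 = -20*2 = -40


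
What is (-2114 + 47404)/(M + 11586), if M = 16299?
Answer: 9058/5577 ≈ 1.6242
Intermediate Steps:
(-2114 + 47404)/(M + 11586) = (-2114 + 47404)/(16299 + 11586) = 45290/27885 = 45290*(1/27885) = 9058/5577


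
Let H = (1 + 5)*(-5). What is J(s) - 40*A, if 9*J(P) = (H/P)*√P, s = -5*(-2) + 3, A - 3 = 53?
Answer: -2240 - 10*√13/39 ≈ -2240.9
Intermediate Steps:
A = 56 (A = 3 + 53 = 56)
s = 13 (s = 10 + 3 = 13)
H = -30 (H = 6*(-5) = -30)
J(P) = -10/(3*√P) (J(P) = ((-30/P)*√P)/9 = (-30/√P)/9 = -10/(3*√P))
J(s) - 40*A = -10*√13/39 - 40*56 = -10*√13/39 - 2240 = -2240 - 10*√13/39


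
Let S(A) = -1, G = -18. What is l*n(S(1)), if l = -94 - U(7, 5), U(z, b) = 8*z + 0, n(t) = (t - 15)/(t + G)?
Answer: -2400/19 ≈ -126.32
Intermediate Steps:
n(t) = (-15 + t)/(-18 + t) (n(t) = (t - 15)/(t - 18) = (-15 + t)/(-18 + t))
U(z, b) = 8*z
l = -150 (l = -94 - 8*7 = -94 - 1*56 = -94 - 56 = -150)
l*n(S(1)) = -150*(-15 - 1)/(-18 - 1) = -150*(-16)/(-19) = -(-150)*(-16)/19 = -150*16/19 = -2400/19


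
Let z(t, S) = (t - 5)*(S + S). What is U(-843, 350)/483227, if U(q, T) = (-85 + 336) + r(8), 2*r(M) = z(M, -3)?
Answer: 242/483227 ≈ 0.00050080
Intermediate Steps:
z(t, S) = 2*S*(-5 + t) (z(t, S) = (-5 + t)*(2*S) = 2*S*(-5 + t))
r(M) = 15 - 3*M (r(M) = (2*(-3)*(-5 + M))/2 = (30 - 6*M)/2 = 15 - 3*M)
U(q, T) = 242 (U(q, T) = (-85 + 336) + (15 - 3*8) = 251 + (15 - 24) = 251 - 9 = 242)
U(-843, 350)/483227 = 242/483227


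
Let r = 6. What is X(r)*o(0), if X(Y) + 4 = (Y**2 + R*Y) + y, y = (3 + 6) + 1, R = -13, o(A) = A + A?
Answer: 0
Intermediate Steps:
o(A) = 2*A
y = 10 (y = 9 + 1 = 10)
X(Y) = 6 + Y**2 - 13*Y (X(Y) = -4 + ((Y**2 - 13*Y) + 10) = -4 + (10 + Y**2 - 13*Y) = 6 + Y**2 - 13*Y)
X(r)*o(0) = (6 + 6**2 - 13*6)*(2*0) = (6 + 36 - 78)*0 = -36*0 = 0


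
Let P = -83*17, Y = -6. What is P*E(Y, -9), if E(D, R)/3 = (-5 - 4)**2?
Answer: -342873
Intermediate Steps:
E(D, R) = 243 (E(D, R) = 3*(-5 - 4)**2 = 3*(-9)**2 = 3*81 = 243)
P = -1411
P*E(Y, -9) = -1411*243 = -342873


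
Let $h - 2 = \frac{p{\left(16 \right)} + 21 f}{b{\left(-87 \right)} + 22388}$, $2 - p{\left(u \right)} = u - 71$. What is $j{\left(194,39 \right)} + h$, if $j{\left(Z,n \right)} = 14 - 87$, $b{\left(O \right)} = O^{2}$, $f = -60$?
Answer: $- \frac{2128150}{29957} \approx -71.04$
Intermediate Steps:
$p{\left(u \right)} = 73 - u$ ($p{\left(u \right)} = 2 - \left(u - 71\right) = 2 - \left(-71 + u\right) = 73 - u$)
$j{\left(Z,n \right)} = -73$
$h = \frac{58711}{29957}$ ($h = 2 + \frac{\left(73 - 16\right) + 21 \left(-60\right)}{\left(-87\right)^{2} + 22388} = 2 + \frac{\left(73 - 16\right) - 1260}{7569 + 22388} = 2 + \frac{57 - 1260}{29957} = 2 - \frac{1203}{29957} = \frac{58711}{29957} \approx 1.9598$)
$j{\left(194,39 \right)} + h = -73 + \frac{58711}{29957} = - \frac{2128150}{29957}$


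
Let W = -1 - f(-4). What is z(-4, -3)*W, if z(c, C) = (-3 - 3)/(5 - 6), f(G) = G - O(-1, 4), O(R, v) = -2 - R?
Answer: 12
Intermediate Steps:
f(G) = 1 + G (f(G) = G - (-2 - 1*(-1)) = G - (-2 + 1) = G - 1*(-1) = G + 1 = 1 + G)
z(c, C) = 6 (z(c, C) = -6/(-1) = -6*(-1) = 6)
W = 2 (W = -1 - (1 - 4) = -1 - 1*(-3) = -1 + 3 = 2)
z(-4, -3)*W = 6*2 = 12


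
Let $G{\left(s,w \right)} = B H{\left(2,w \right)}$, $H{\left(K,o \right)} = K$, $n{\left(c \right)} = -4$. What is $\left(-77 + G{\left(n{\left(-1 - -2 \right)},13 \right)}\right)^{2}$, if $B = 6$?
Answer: $4225$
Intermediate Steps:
$G{\left(s,w \right)} = 12$ ($G{\left(s,w \right)} = 6 \cdot 2 = 12$)
$\left(-77 + G{\left(n{\left(-1 - -2 \right)},13 \right)}\right)^{2} = \left(-77 + 12\right)^{2} = \left(-65\right)^{2} = 4225$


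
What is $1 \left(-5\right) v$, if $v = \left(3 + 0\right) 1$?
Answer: $-15$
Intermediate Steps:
$v = 3$ ($v = 3 \cdot 1 = 3$)
$1 \left(-5\right) v = 1 \left(-5\right) 3 = \left(-5\right) 3 = -15$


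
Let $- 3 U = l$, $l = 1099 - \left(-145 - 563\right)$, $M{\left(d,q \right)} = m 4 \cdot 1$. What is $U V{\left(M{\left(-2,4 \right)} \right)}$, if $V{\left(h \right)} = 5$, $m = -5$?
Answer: $- \frac{9035}{3} \approx -3011.7$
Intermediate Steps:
$M{\left(d,q \right)} = -20$ ($M{\left(d,q \right)} = \left(-5\right) 4 \cdot 1 = \left(-20\right) 1 = -20$)
$l = 1807$ ($l = 1099 - \left(-145 - 563\right) = 1099 - -708 = 1099 + 708 = 1807$)
$U = - \frac{1807}{3}$ ($U = \left(- \frac{1}{3}\right) 1807 = - \frac{1807}{3} \approx -602.33$)
$U V{\left(M{\left(-2,4 \right)} \right)} = \left(- \frac{1807}{3}\right) 5 = - \frac{9035}{3}$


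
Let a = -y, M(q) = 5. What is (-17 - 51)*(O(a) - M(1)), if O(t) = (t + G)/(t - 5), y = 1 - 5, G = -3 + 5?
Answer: 748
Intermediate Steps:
G = 2
y = -4
a = 4 (a = -1*(-4) = 4)
O(t) = (2 + t)/(-5 + t) (O(t) = (t + 2)/(t - 5) = (2 + t)/(-5 + t))
(-17 - 51)*(O(a) - M(1)) = (-17 - 51)*((2 + 4)/(-5 + 4) - 1*5) = -68*(6/(-1) - 5) = -68*(-1*6 - 5) = -68*(-6 - 5) = -68*(-11) = 748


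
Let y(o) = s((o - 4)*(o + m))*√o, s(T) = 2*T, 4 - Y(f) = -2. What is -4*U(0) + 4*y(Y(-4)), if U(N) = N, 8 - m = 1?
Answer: 208*√6 ≈ 509.49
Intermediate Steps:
m = 7 (m = 8 - 1*1 = 8 - 1 = 7)
Y(f) = 6 (Y(f) = 4 - 1*(-2) = 4 + 2 = 6)
y(o) = 2*√o*(-4 + o)*(7 + o) (y(o) = (2*((o - 4)*(o + 7)))*√o = (2*((-4 + o)*(7 + o)))*√o = (2*(-4 + o)*(7 + o))*√o = 2*√o*(-4 + o)*(7 + o))
-4*U(0) + 4*y(Y(-4)) = -4*0 + 4*(2*√6*(-28 + 6² + 3*6)) = 0 + 4*(2*√6*(-28 + 36 + 18)) = 0 + 4*(2*√6*26) = 0 + 4*(52*√6) = 0 + 208*√6 = 208*√6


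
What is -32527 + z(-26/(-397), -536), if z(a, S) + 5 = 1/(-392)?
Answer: -12752545/392 ≈ -32532.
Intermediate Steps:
z(a, S) = -1961/392 (z(a, S) = -5 + 1/(-392) = -5 - 1/392 = -1961/392)
-32527 + z(-26/(-397), -536) = -32527 - 1961/392 = -12752545/392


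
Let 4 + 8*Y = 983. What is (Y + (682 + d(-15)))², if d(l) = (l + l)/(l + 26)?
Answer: 4976597025/7744 ≈ 6.4264e+5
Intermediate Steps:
Y = 979/8 (Y = -½ + (⅛)*983 = -½ + 983/8 = 979/8 ≈ 122.38)
d(l) = 2*l/(26 + l) (d(l) = (2*l)/(26 + l) = 2*l/(26 + l))
(Y + (682 + d(-15)))² = (979/8 + (682 + 2*(-15)/(26 - 15)))² = (979/8 + (682 + 2*(-15)/11))² = (979/8 + (682 + 2*(-15)*(1/11)))² = (979/8 + (682 - 30/11))² = (979/8 + 7472/11)² = (70545/88)² = 4976597025/7744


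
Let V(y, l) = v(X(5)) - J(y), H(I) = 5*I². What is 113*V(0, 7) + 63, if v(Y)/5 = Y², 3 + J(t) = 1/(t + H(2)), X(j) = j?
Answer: 290427/20 ≈ 14521.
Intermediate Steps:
J(t) = -3 + 1/(20 + t) (J(t) = -3 + 1/(t + 5*2²) = -3 + 1/(t + 5*4) = -3 + 1/(t + 20) = -3 + 1/(20 + t))
v(Y) = 5*Y²
V(y, l) = 125 - (-59 - 3*y)/(20 + y) (V(y, l) = 5*5² - (-59 - 3*y)/(20 + y) = 5*25 - (-59 - 3*y)/(20 + y) = 125 - (-59 - 3*y)/(20 + y))
113*V(0, 7) + 63 = 113*((2559 + 128*0)/(20 + 0)) + 63 = 113*((2559 + 0)/20) + 63 = 113*((1/20)*2559) + 63 = 113*(2559/20) + 63 = 289167/20 + 63 = 290427/20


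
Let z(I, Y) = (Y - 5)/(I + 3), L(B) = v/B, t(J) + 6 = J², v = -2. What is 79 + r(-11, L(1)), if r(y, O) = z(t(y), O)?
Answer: 9315/118 ≈ 78.941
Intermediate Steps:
t(J) = -6 + J²
L(B) = -2/B
z(I, Y) = (-5 + Y)/(3 + I)
r(y, O) = (-5 + O)/(-3 + y²) (r(y, O) = (-5 + O)/(3 + (-6 + y²)) = (-5 + O)/(-3 + y²))
79 + r(-11, L(1)) = 79 + (-5 - 2/1)/(-3 + (-11)²) = 79 + (-5 - 2*1)/(-3 + 121) = 79 + (-5 - 2)/118 = 79 + (1/118)*(-7) = 79 - 7/118 = 9315/118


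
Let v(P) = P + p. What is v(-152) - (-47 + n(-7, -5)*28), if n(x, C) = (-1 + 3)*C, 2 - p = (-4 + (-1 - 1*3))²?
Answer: 113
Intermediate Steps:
p = -62 (p = 2 - (-4 + (-1 - 1*3))² = 2 - (-4 + (-1 - 3))² = 2 - (-4 - 4)² = 2 - 1*(-8)² = 2 - 1*64 = 2 - 64 = -62)
n(x, C) = 2*C
v(P) = -62 + P (v(P) = P - 62 = -62 + P)
v(-152) - (-47 + n(-7, -5)*28) = (-62 - 152) - (-47 + (2*(-5))*28) = -214 - (-47 - 10*28) = -214 - (-47 - 280) = -214 - 1*(-327) = -214 + 327 = 113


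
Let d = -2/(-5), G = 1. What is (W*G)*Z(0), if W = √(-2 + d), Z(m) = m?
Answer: 0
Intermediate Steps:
d = ⅖ (d = -2*(-⅕) = ⅖ ≈ 0.40000)
W = 2*I*√10/5 (W = √(-2 + ⅖) = √(-8/5) = 2*I*√10/5 ≈ 1.2649*I)
(W*G)*Z(0) = ((2*I*√10/5)*1)*0 = (2*I*√10/5)*0 = 0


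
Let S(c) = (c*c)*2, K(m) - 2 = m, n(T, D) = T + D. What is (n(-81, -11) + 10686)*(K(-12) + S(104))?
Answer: 229063468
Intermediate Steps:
n(T, D) = D + T
K(m) = 2 + m
S(c) = 2*c² (S(c) = c²*2 = 2*c²)
(n(-81, -11) + 10686)*(K(-12) + S(104)) = ((-11 - 81) + 10686)*((2 - 12) + 2*104²) = (-92 + 10686)*(-10 + 2*10816) = 10594*(-10 + 21632) = 10594*21622 = 229063468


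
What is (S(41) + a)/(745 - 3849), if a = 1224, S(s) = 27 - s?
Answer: -605/1552 ≈ -0.38982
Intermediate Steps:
(S(41) + a)/(745 - 3849) = ((27 - 1*41) + 1224)/(745 - 3849) = ((27 - 41) + 1224)/(-3104) = (-14 + 1224)*(-1/3104) = 1210*(-1/3104) = -605/1552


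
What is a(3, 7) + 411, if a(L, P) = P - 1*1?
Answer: 417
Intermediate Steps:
a(L, P) = -1 + P (a(L, P) = P - 1 = -1 + P)
a(3, 7) + 411 = (-1 + 7) + 411 = 6 + 411 = 417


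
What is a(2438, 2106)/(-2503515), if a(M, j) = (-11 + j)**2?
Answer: -877805/500703 ≈ -1.7531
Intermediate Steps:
a(2438, 2106)/(-2503515) = (-11 + 2106)**2/(-2503515) = 2095**2*(-1/2503515) = 4389025*(-1/2503515) = -877805/500703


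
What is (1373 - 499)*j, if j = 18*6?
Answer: 94392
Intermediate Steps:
j = 108
(1373 - 499)*j = (1373 - 499)*108 = 874*108 = 94392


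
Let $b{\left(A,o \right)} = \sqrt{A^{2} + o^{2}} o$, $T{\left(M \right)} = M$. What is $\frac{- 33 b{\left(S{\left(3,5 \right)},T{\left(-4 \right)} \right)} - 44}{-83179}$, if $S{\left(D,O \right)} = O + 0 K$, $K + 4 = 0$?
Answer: $\frac{44}{83179} - \frac{132 \sqrt{41}}{83179} \approx -0.0096324$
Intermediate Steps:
$K = -4$ ($K = -4 + 0 = -4$)
$S{\left(D,O \right)} = O$ ($S{\left(D,O \right)} = O + 0 \left(-4\right) = O + 0 = O$)
$b{\left(A,o \right)} = o \sqrt{A^{2} + o^{2}}$
$\frac{- 33 b{\left(S{\left(3,5 \right)},T{\left(-4 \right)} \right)} - 44}{-83179} = \frac{- 33 \left(- 4 \sqrt{5^{2} + \left(-4\right)^{2}}\right) - 44}{-83179} = \left(- 33 \left(- 4 \sqrt{25 + 16}\right) - 44\right) \left(- \frac{1}{83179}\right) = \left(- 33 \left(- 4 \sqrt{41}\right) - 44\right) \left(- \frac{1}{83179}\right) = \left(132 \sqrt{41} - 44\right) \left(- \frac{1}{83179}\right) = \left(-44 + 132 \sqrt{41}\right) \left(- \frac{1}{83179}\right) = \frac{44}{83179} - \frac{132 \sqrt{41}}{83179}$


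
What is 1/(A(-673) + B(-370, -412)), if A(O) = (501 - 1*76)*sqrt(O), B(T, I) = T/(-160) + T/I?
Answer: 8719568/330147015674681 - 1154259200*I*sqrt(673)/330147015674681 ≈ 2.6411e-8 - 9.0699e-5*I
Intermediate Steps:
B(T, I) = -T/160 + T/I (B(T, I) = T*(-1/160) + T/I = -T/160 + T/I)
A(O) = 425*sqrt(O) (A(O) = (501 - 76)*sqrt(O) = 425*sqrt(O))
1/(A(-673) + B(-370, -412)) = 1/(425*sqrt(-673) + (-1/160*(-370) - 370/(-412))) = 1/(425*(I*sqrt(673)) + (37/16 - 370*(-1/412))) = 1/(425*I*sqrt(673) + (37/16 + 185/206)) = 1/(425*I*sqrt(673) + 5291/1648) = 1/(5291/1648 + 425*I*sqrt(673))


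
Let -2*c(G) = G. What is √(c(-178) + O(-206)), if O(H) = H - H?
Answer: √89 ≈ 9.4340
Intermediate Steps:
c(G) = -G/2
O(H) = 0
√(c(-178) + O(-206)) = √(-½*(-178) + 0) = √(89 + 0) = √89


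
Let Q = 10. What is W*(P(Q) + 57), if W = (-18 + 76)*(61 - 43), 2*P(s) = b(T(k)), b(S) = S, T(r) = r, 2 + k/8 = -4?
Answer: 34452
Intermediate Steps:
k = -48 (k = -16 + 8*(-4) = -16 - 32 = -48)
P(s) = -24 (P(s) = (½)*(-48) = -24)
W = 1044 (W = 58*18 = 1044)
W*(P(Q) + 57) = 1044*(-24 + 57) = 1044*33 = 34452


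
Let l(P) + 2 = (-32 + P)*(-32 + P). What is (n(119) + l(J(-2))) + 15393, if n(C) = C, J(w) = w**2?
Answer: 16294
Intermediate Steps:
l(P) = -2 + (-32 + P)**2 (l(P) = -2 + (-32 + P)*(-32 + P) = -2 + (-32 + P)**2)
(n(119) + l(J(-2))) + 15393 = (119 + (-2 + (-32 + (-2)**2)**2)) + 15393 = (119 + (-2 + (-32 + 4)**2)) + 15393 = (119 + (-2 + (-28)**2)) + 15393 = (119 + (-2 + 784)) + 15393 = (119 + 782) + 15393 = 901 + 15393 = 16294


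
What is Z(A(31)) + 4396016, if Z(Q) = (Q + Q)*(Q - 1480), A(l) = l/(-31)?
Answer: 4398978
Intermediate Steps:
A(l) = -l/31 (A(l) = l*(-1/31) = -l/31)
Z(Q) = 2*Q*(-1480 + Q) (Z(Q) = (2*Q)*(-1480 + Q) = 2*Q*(-1480 + Q))
Z(A(31)) + 4396016 = 2*(-1/31*31)*(-1480 - 1/31*31) + 4396016 = 2*(-1)*(-1480 - 1) + 4396016 = 2*(-1)*(-1481) + 4396016 = 2962 + 4396016 = 4398978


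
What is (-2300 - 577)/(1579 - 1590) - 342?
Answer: -885/11 ≈ -80.455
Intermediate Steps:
(-2300 - 577)/(1579 - 1590) - 342 = -2877/(-11) - 342 = -2877*(-1/11) - 342 = 2877/11 - 342 = -885/11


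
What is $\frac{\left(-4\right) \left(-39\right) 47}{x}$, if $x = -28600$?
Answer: $- \frac{141}{550} \approx -0.25636$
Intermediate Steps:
$\frac{\left(-4\right) \left(-39\right) 47}{x} = \frac{\left(-4\right) \left(-39\right) 47}{-28600} = 156 \cdot 47 \left(- \frac{1}{28600}\right) = 7332 \left(- \frac{1}{28600}\right) = - \frac{141}{550}$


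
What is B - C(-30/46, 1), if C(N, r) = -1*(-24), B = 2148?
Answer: 2124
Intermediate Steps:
C(N, r) = 24
B - C(-30/46, 1) = 2148 - 1*24 = 2148 - 24 = 2124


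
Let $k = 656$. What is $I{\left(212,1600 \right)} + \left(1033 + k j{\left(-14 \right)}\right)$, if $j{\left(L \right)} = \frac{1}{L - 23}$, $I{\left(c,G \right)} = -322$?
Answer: $\frac{25651}{37} \approx 693.27$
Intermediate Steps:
$j{\left(L \right)} = \frac{1}{-23 + L}$
$I{\left(212,1600 \right)} + \left(1033 + k j{\left(-14 \right)}\right) = -322 + \left(1033 + \frac{656}{-23 - 14}\right) = -322 + \left(1033 + \frac{656}{-37}\right) = -322 + \left(1033 + 656 \left(- \frac{1}{37}\right)\right) = -322 + \left(1033 - \frac{656}{37}\right) = -322 + \frac{37565}{37} = \frac{25651}{37}$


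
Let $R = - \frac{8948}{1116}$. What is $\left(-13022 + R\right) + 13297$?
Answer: $\frac{74488}{279} \approx 266.98$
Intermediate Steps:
$R = - \frac{2237}{279}$ ($R = \left(-8948\right) \frac{1}{1116} = - \frac{2237}{279} \approx -8.0179$)
$\left(-13022 + R\right) + 13297 = \left(-13022 - \frac{2237}{279}\right) + 13297 = - \frac{3635375}{279} + 13297 = \frac{74488}{279}$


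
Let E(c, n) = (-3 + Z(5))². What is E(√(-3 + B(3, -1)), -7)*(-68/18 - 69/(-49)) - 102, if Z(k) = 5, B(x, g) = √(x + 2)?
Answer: -49162/441 ≈ -111.48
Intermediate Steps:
B(x, g) = √(2 + x)
E(c, n) = 4 (E(c, n) = (-3 + 5)² = 2² = 4)
E(√(-3 + B(3, -1)), -7)*(-68/18 - 69/(-49)) - 102 = 4*(-68/18 - 69/(-49)) - 102 = 4*(-68*1/18 - 69*(-1/49)) - 102 = 4*(-34/9 + 69/49) - 102 = 4*(-1045/441) - 102 = -4180/441 - 102 = -49162/441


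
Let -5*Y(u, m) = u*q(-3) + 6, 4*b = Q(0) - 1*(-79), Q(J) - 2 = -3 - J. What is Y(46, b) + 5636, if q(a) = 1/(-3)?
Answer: 84568/15 ≈ 5637.9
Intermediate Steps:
q(a) = -1/3
Q(J) = -1 - J (Q(J) = 2 + (-3 - J) = -1 - J)
b = 39/2 (b = ((-1 - 1*0) - 1*(-79))/4 = ((-1 + 0) + 79)/4 = (-1 + 79)/4 = (1/4)*78 = 39/2 ≈ 19.500)
Y(u, m) = -6/5 + u/15 (Y(u, m) = -(u*(-1/3) + 6)/5 = -(-u/3 + 6)/5 = -(6 - u/3)/5 = -6/5 + u/15)
Y(46, b) + 5636 = (-6/5 + (1/15)*46) + 5636 = (-6/5 + 46/15) + 5636 = 28/15 + 5636 = 84568/15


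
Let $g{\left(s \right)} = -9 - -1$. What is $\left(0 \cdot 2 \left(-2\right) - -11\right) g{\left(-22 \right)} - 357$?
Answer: $-445$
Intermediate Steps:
$g{\left(s \right)} = -8$ ($g{\left(s \right)} = -9 + 1 = -8$)
$\left(0 \cdot 2 \left(-2\right) - -11\right) g{\left(-22 \right)} - 357 = \left(0 \cdot 2 \left(-2\right) - -11\right) \left(-8\right) - 357 = \left(0 \left(-2\right) + 11\right) \left(-8\right) - 357 = \left(0 + 11\right) \left(-8\right) - 357 = 11 \left(-8\right) - 357 = -88 - 357 = -445$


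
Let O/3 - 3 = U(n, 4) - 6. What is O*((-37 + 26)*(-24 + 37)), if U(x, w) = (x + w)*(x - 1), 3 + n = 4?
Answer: 1287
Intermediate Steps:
n = 1 (n = -3 + 4 = 1)
U(x, w) = (-1 + x)*(w + x) (U(x, w) = (w + x)*(-1 + x) = (-1 + x)*(w + x))
O = -9 (O = 9 + 3*((1² - 1*4 - 1*1 + 4*1) - 6) = 9 + 3*((1 - 4 - 1 + 4) - 6) = 9 + 3*(0 - 6) = 9 + 3*(-6) = 9 - 18 = -9)
O*((-37 + 26)*(-24 + 37)) = -9*(-37 + 26)*(-24 + 37) = -(-99)*13 = -9*(-143) = 1287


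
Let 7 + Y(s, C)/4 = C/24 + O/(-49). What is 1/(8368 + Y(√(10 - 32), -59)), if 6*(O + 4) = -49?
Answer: 294/2449361 ≈ 0.00012003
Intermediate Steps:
O = -73/6 (O = -4 + (⅙)*(-49) = -4 - 49/6 = -73/6 ≈ -12.167)
Y(s, C) = -3970/147 + C/6 (Y(s, C) = -28 + 4*(C/24 - 73/6/(-49)) = -28 + 4*(C*(1/24) - 73/6*(-1/49)) = -28 + 4*(C/24 + 73/294) = -28 + 4*(73/294 + C/24) = -28 + (146/147 + C/6) = -3970/147 + C/6)
1/(8368 + Y(√(10 - 32), -59)) = 1/(8368 + (-3970/147 + (⅙)*(-59))) = 1/(8368 + (-3970/147 - 59/6)) = 1/(8368 - 10831/294) = 1/(2449361/294) = 294/2449361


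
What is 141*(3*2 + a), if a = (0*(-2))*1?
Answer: 846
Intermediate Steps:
a = 0 (a = 0*1 = 0)
141*(3*2 + a) = 141*(3*2 + 0) = 141*(6 + 0) = 141*6 = 846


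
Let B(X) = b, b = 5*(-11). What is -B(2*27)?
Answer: 55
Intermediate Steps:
b = -55
B(X) = -55
-B(2*27) = -1*(-55) = 55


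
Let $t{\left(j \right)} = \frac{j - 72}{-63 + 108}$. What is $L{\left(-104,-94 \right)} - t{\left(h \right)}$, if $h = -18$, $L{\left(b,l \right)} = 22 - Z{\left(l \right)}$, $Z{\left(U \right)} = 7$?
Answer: $17$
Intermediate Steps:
$L{\left(b,l \right)} = 15$ ($L{\left(b,l \right)} = 22 - 7 = 15$)
$t{\left(j \right)} = - \frac{8}{5} + \frac{j}{45}$ ($t{\left(j \right)} = \frac{-72 + j}{45} = \left(-72 + j\right) \frac{1}{45} = - \frac{8}{5} + \frac{j}{45}$)
$L{\left(-104,-94 \right)} - t{\left(h \right)} = 15 - \left(- \frac{8}{5} + \frac{1}{45} \left(-18\right)\right) = 15 - \left(- \frac{8}{5} - \frac{2}{5}\right) = 15 - -2 = 15 + 2 = 17$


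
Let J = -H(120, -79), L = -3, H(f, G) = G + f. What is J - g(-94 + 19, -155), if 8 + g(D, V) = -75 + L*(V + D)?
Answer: -648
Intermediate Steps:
J = -41 (J = -(-79 + 120) = -1*41 = -41)
g(D, V) = -83 - 3*D - 3*V (g(D, V) = -8 + (-75 - 3*(V + D)) = -8 + (-75 - 3*(D + V)) = -8 + (-75 + (-3*D - 3*V)) = -8 + (-75 - 3*D - 3*V) = -83 - 3*D - 3*V)
J - g(-94 + 19, -155) = -41 - (-83 - 3*(-94 + 19) - 3*(-155)) = -41 - (-83 - 3*(-75) + 465) = -41 - (-83 + 225 + 465) = -41 - 1*607 = -41 - 607 = -648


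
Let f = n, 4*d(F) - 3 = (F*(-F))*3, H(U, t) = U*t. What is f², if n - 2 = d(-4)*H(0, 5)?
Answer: 4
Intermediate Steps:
d(F) = ¾ - 3*F²/4 (d(F) = ¾ + ((F*(-F))*3)/4 = ¾ + (-F²*3)/4 = ¾ + (-3*F²)/4 = ¾ - 3*F²/4)
n = 2 (n = 2 + (¾ - ¾*(-4)²)*(0*5) = 2 + (¾ - ¾*16)*0 = 2 + (¾ - 12)*0 = 2 - 45/4*0 = 2 + 0 = 2)
f = 2
f² = 2² = 4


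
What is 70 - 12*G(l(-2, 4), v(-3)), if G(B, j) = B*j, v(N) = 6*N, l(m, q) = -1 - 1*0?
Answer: -146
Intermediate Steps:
l(m, q) = -1 (l(m, q) = -1 + 0 = -1)
70 - 12*G(l(-2, 4), v(-3)) = 70 - (-12)*6*(-3) = 70 - (-12)*(-18) = 70 - 12*18 = 70 - 216 = -146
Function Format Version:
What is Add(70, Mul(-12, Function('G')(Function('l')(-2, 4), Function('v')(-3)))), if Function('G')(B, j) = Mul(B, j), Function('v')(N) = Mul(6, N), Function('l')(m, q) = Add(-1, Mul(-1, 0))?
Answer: -146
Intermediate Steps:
Function('l')(m, q) = -1 (Function('l')(m, q) = Add(-1, 0) = -1)
Add(70, Mul(-12, Function('G')(Function('l')(-2, 4), Function('v')(-3)))) = Add(70, Mul(-12, Mul(-1, Mul(6, -3)))) = Add(70, Mul(-12, Mul(-1, -18))) = Add(70, Mul(-12, 18)) = Add(70, -216) = -146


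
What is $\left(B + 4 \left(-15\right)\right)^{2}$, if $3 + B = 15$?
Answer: $2304$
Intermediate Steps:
$B = 12$ ($B = -3 + 15 = 12$)
$\left(B + 4 \left(-15\right)\right)^{2} = \left(12 + 4 \left(-15\right)\right)^{2} = \left(12 - 60\right)^{2} = \left(-48\right)^{2} = 2304$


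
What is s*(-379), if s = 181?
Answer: -68599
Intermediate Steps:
s*(-379) = 181*(-379) = -68599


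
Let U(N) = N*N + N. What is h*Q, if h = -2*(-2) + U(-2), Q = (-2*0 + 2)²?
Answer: 24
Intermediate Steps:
U(N) = N + N² (U(N) = N² + N = N + N²)
Q = 4 (Q = (0 + 2)² = 2² = 4)
h = 6 (h = -2*(-2) - 2*(1 - 2) = 4 - 2*(-1) = 4 + 2 = 6)
h*Q = 6*4 = 24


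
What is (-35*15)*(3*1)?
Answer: -1575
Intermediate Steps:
(-35*15)*(3*1) = -525*3 = -1575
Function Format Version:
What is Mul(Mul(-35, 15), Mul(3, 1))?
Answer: -1575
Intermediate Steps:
Mul(Mul(-35, 15), Mul(3, 1)) = Mul(-525, 3) = -1575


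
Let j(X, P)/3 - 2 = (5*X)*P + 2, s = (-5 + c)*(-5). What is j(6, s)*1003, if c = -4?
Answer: 4074186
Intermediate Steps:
s = 45 (s = (-5 - 4)*(-5) = -9*(-5) = 45)
j(X, P) = 12 + 15*P*X (j(X, P) = 6 + 3*((5*X)*P + 2) = 6 + 3*(5*P*X + 2) = 6 + 3*(2 + 5*P*X) = 6 + (6 + 15*P*X) = 12 + 15*P*X)
j(6, s)*1003 = (12 + 15*45*6)*1003 = (12 + 4050)*1003 = 4062*1003 = 4074186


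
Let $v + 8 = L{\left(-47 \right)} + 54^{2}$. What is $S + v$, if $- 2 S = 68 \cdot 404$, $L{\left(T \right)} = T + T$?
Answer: $-10922$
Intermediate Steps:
$L{\left(T \right)} = 2 T$
$S = -13736$ ($S = - \frac{68 \cdot 404}{2} = \left(- \frac{1}{2}\right) 27472 = -13736$)
$v = 2814$ ($v = -8 + \left(2 \left(-47\right) + 54^{2}\right) = -8 + \left(-94 + 2916\right) = -8 + 2822 = 2814$)
$S + v = -13736 + 2814 = -10922$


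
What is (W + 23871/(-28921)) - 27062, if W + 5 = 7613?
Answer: -562653005/28921 ≈ -19455.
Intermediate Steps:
W = 7608 (W = -5 + 7613 = 7608)
(W + 23871/(-28921)) - 27062 = (7608 + 23871/(-28921)) - 27062 = (7608 + 23871*(-1/28921)) - 27062 = (7608 - 23871/28921) - 27062 = 220007097/28921 - 27062 = -562653005/28921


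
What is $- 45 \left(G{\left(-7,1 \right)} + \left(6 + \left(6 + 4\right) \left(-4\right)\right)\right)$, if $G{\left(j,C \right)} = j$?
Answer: $1845$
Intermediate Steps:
$- 45 \left(G{\left(-7,1 \right)} + \left(6 + \left(6 + 4\right) \left(-4\right)\right)\right) = - 45 \left(-7 + \left(6 + \left(6 + 4\right) \left(-4\right)\right)\right) = - 45 \left(-7 + \left(6 + 10 \left(-4\right)\right)\right) = - 45 \left(-7 + \left(6 - 40\right)\right) = - 45 \left(-7 - 34\right) = \left(-45\right) \left(-41\right) = 1845$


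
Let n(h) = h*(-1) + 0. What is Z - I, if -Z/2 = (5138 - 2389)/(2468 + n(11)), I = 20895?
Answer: -51344513/2457 ≈ -20897.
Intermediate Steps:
n(h) = -h (n(h) = -h + 0 = -h)
Z = -5498/2457 (Z = -2*(5138 - 2389)/(2468 - 1*11) = -5498/(2468 - 11) = -5498/2457 ≈ -2.2377)
Z - I = -5498/2457 - 1*20895 = -5498/2457 - 20895 = -51344513/2457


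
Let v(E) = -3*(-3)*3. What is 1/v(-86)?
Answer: 1/27 ≈ 0.037037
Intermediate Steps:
v(E) = 27 (v(E) = 9*3 = 27)
1/v(-86) = 1/27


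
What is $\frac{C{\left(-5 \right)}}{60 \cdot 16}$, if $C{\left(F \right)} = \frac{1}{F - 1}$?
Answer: $- \frac{1}{5760} \approx -0.00017361$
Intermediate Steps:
$C{\left(F \right)} = \frac{1}{-1 + F}$
$\frac{C{\left(-5 \right)}}{60 \cdot 16} = \frac{1}{60 \cdot 16 \left(-1 - 5\right)} = \frac{1}{960 \left(-6\right)} = \frac{1}{960} \left(- \frac{1}{6}\right) = - \frac{1}{5760}$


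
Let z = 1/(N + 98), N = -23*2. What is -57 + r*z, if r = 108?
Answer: -714/13 ≈ -54.923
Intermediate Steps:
N = -46
z = 1/52 (z = 1/(-46 + 98) = 1/52 ≈ 0.019231)
-57 + r*z = -57 + 108*(1/52) = -57 + 27/13 = -714/13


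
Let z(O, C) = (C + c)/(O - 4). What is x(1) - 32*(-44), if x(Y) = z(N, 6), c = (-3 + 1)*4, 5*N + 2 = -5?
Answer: 38026/27 ≈ 1408.4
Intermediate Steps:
N = -7/5 (N = -2/5 + (1/5)*(-5) = -2/5 - 1 = -7/5 ≈ -1.4000)
c = -8 (c = -2*4 = -8)
z(O, C) = (-8 + C)/(-4 + O) (z(O, C) = (C - 8)/(O - 4) = (-8 + C)/(-4 + O))
x(Y) = 10/27 (x(Y) = (-8 + 6)/(-4 - 7/5) = -2/(-27/5) = -5/27*(-2) = 10/27)
x(1) - 32*(-44) = 10/27 - 32*(-44) = 10/27 + 1408 = 38026/27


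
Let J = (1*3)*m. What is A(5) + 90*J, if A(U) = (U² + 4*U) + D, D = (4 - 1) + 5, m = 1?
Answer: 323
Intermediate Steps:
D = 8 (D = 3 + 5 = 8)
A(U) = 8 + U² + 4*U (A(U) = (U² + 4*U) + 8 = 8 + U² + 4*U)
J = 3 (J = (1*3)*1 = 3*1 = 3)
A(5) + 90*J = (8 + 5² + 4*5) + 90*3 = (8 + 25 + 20) + 270 = 53 + 270 = 323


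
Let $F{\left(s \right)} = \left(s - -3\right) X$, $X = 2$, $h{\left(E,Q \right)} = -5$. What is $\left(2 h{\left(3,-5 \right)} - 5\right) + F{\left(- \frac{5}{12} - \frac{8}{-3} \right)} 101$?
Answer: $\frac{2091}{2} \approx 1045.5$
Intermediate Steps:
$F{\left(s \right)} = 6 + 2 s$ ($F{\left(s \right)} = \left(s - -3\right) 2 = \left(s + 3\right) 2 = \left(3 + s\right) 2 = 6 + 2 s$)
$\left(2 h{\left(3,-5 \right)} - 5\right) + F{\left(- \frac{5}{12} - \frac{8}{-3} \right)} 101 = \left(2 \left(-5\right) - 5\right) + \left(6 + 2 \left(- \frac{5}{12} - \frac{8}{-3}\right)\right) 101 = \left(-10 - 5\right) + \left(6 + 2 \left(\left(-5\right) \frac{1}{12} - - \frac{8}{3}\right)\right) 101 = -15 + \left(6 + 2 \left(- \frac{5}{12} + \frac{8}{3}\right)\right) 101 = -15 + \left(6 + 2 \cdot \frac{9}{4}\right) 101 = -15 + \left(6 + \frac{9}{2}\right) 101 = -15 + \frac{21}{2} \cdot 101 = -15 + \frac{2121}{2} = \frac{2091}{2}$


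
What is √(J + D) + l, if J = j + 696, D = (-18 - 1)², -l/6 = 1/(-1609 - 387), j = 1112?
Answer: 3/998 + 3*√241 ≈ 46.576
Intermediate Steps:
l = 3/998 (l = -6/(-1609 - 387) = -6/(-1996) = -6*(-1/1996) = 3/998 ≈ 0.0030060)
D = 361 (D = (-19)² = 361)
J = 1808 (J = 1112 + 696 = 1808)
√(J + D) + l = √(1808 + 361) + 3/998 = √2169 + 3/998 = 3*√241 + 3/998 = 3/998 + 3*√241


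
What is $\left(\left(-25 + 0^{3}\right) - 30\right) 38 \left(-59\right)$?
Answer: $123310$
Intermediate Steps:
$\left(\left(-25 + 0^{3}\right) - 30\right) 38 \left(-59\right) = \left(\left(-25 + 0\right) - 30\right) 38 \left(-59\right) = \left(-25 - 30\right) 38 \left(-59\right) = \left(-55\right) 38 \left(-59\right) = \left(-2090\right) \left(-59\right) = 123310$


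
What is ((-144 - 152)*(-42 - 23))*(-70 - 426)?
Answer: -9543040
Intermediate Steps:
((-144 - 152)*(-42 - 23))*(-70 - 426) = -296*(-65)*(-496) = 19240*(-496) = -9543040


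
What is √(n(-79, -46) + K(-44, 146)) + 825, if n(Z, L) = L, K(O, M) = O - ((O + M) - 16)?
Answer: 825 + 4*I*√11 ≈ 825.0 + 13.266*I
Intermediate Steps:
K(O, M) = 16 - M (K(O, M) = O - ((M + O) - 16) = O - (-16 + M + O) = O + (16 - M - O) = 16 - M)
√(n(-79, -46) + K(-44, 146)) + 825 = √(-46 + (16 - 1*146)) + 825 = √(-46 + (16 - 146)) + 825 = √(-46 - 130) + 825 = √(-176) + 825 = 4*I*√11 + 825 = 825 + 4*I*√11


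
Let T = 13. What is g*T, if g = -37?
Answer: -481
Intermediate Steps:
g*T = -37*13 = -481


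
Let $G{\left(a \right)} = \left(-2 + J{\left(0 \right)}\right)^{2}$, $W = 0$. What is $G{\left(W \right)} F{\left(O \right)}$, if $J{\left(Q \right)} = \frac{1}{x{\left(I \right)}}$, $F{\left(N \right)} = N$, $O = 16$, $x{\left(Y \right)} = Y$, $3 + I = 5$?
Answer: $36$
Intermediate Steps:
$I = 2$ ($I = -3 + 5 = 2$)
$J{\left(Q \right)} = \frac{1}{2}$
$G{\left(a \right)} = \frac{9}{4}$ ($G{\left(a \right)} = \left(-2 + \frac{1}{2}\right)^{2} = \left(- \frac{3}{2}\right)^{2} = \frac{9}{4}$)
$G{\left(W \right)} F{\left(O \right)} = \frac{9}{4} \cdot 16 = 36$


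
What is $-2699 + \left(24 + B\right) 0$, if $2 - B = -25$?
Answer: $-2699$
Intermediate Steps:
$B = 27$ ($B = 2 - -25 = 2 + 25 = 27$)
$-2699 + \left(24 + B\right) 0 = -2699 + \left(24 + 27\right) 0 = -2699 + 51 \cdot 0 = -2699 + 0 = -2699$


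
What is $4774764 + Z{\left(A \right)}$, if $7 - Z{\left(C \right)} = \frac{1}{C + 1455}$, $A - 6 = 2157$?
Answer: $\frac{17275121477}{3618} \approx 4.7748 \cdot 10^{6}$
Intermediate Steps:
$A = 2163$ ($A = 6 + 2157 = 2163$)
$Z{\left(C \right)} = 7 - \frac{1}{1455 + C}$ ($Z{\left(C \right)} = 7 - \frac{1}{C + 1455} = 7 - \frac{1}{1455 + C}$)
$4774764 + Z{\left(A \right)} = 4774764 + \frac{10184 + 7 \cdot 2163}{1455 + 2163} = 4774764 + \frac{10184 + 15141}{3618} = 4774764 + \frac{1}{3618} \cdot 25325 = 4774764 + \frac{25325}{3618} = \frac{17275121477}{3618}$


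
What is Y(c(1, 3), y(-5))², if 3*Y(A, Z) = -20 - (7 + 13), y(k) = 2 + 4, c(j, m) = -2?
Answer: 1600/9 ≈ 177.78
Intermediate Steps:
y(k) = 6
Y(A, Z) = -40/3 (Y(A, Z) = (-20 - (7 + 13))/3 = (-20 - 1*20)/3 = (-20 - 20)/3 = (⅓)*(-40) = -40/3)
Y(c(1, 3), y(-5))² = (-40/3)² = 1600/9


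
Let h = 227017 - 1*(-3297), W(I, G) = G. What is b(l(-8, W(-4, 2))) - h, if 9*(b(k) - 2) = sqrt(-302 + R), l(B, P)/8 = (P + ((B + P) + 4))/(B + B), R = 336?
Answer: -230312 + sqrt(34)/9 ≈ -2.3031e+5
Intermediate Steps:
l(B, P) = 4*(4 + B + 2*P)/B (l(B, P) = 8*((P + ((B + P) + 4))/(B + B)) = 8*((P + (4 + B + P))/((2*B))) = 8*((4 + B + 2*P)*(1/(2*B))) = 8*((4 + B + 2*P)/(2*B)) = 4*(4 + B + 2*P)/B)
b(k) = 2 + sqrt(34)/9 (b(k) = 2 + sqrt(-302 + 336)/9 = 2 + sqrt(34)/9)
h = 230314 (h = 227017 + 3297 = 230314)
b(l(-8, W(-4, 2))) - h = (2 + sqrt(34)/9) - 1*230314 = (2 + sqrt(34)/9) - 230314 = -230312 + sqrt(34)/9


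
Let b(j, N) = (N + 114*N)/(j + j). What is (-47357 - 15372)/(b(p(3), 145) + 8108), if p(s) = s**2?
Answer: -1129122/162619 ≈ -6.9434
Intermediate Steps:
b(j, N) = 115*N/(2*j) (b(j, N) = (115*N)/((2*j)) = (115*N)*(1/(2*j)) = 115*N/(2*j))
(-47357 - 15372)/(b(p(3), 145) + 8108) = (-47357 - 15372)/((115/2)*145/3**2 + 8108) = -62729/((115/2)*145/9 + 8108) = -62729/((115/2)*145*(1/9) + 8108) = -62729/(16675/18 + 8108) = -62729/162619/18 = -62729*18/162619 = -1129122/162619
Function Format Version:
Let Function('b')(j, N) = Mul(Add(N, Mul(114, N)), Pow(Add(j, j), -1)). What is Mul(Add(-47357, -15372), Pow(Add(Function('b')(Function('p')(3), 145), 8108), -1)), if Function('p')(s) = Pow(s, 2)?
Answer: Rational(-1129122, 162619) ≈ -6.9434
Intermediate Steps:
Function('b')(j, N) = Mul(Rational(115, 2), N, Pow(j, -1)) (Function('b')(j, N) = Mul(Mul(115, N), Pow(Mul(2, j), -1)) = Mul(Mul(115, N), Mul(Rational(1, 2), Pow(j, -1))) = Mul(Rational(115, 2), N, Pow(j, -1)))
Mul(Add(-47357, -15372), Pow(Add(Function('b')(Function('p')(3), 145), 8108), -1)) = Mul(Add(-47357, -15372), Pow(Add(Mul(Rational(115, 2), 145, Pow(Pow(3, 2), -1)), 8108), -1)) = Mul(-62729, Pow(Add(Mul(Rational(115, 2), 145, Pow(9, -1)), 8108), -1)) = Mul(-62729, Pow(Add(Mul(Rational(115, 2), 145, Rational(1, 9)), 8108), -1)) = Mul(-62729, Pow(Add(Rational(16675, 18), 8108), -1)) = Mul(-62729, Pow(Rational(162619, 18), -1)) = Mul(-62729, Rational(18, 162619)) = Rational(-1129122, 162619)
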